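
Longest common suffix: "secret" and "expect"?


Word 1: "secret"
Word 2: "expect"
Comparing from end:
  Pos -1: 't' == 't'
  Pos -2: 'e' != 'c' (stop)
LCS = "t" (length 1)


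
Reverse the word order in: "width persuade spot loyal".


Original: "width persuade spot loyal"
Words (1..n): width | persuade | spot | loyal
Reversed (n..1): loyal | spot | persuade | width
Result = "loyal spot persuade width"


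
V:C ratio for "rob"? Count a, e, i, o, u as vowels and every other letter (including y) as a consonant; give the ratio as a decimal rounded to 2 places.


Word: "rob"
Vowels (a,e,i,o,u): 1
Consonants: 2
Ratio = 1/2
= 0.50


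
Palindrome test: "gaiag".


Word: "gaiag"
Reversed: "gaiag"
Forward == Backward? gaiag == gaiag
Palindrome = Yes


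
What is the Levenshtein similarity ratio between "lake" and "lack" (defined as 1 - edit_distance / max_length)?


Word 1: "lake" (length 4)
Word 2: "lack" (length 4)
One optimal edit sequence:
  1. keep 'l'
  2. keep 'a'
  3. substitute 'k' -> 'c'  (+1)
  4. substitute 'e' -> 'k'  (+1)
Edit distance = 2
Max length = max(4, 4) = 4
Similarity = 1 - 2/4
= 0.5000


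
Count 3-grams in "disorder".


Word: "disorder" (length 8)
Number of 3-grams = length - 3 + 1 = 8 - 3 + 1
= 6


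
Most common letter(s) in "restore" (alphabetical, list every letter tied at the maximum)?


Word: "restore"
Letter counts:
  'e': 2
  'o': 1
  'r': 2
  's': 1
  't': 1
Maximum count = 2
Most frequent = 'e', 'r' (2 times each)


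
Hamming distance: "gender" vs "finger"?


Comparing character by character (same length = 6):
  Pos 0: 'g' vs 'f' !=
  Pos 1: 'e' vs 'i' !=
  Pos 2: 'n' vs 'n' =
  Pos 3: 'd' vs 'g' !=
  Pos 4: 'e' vs 'e' =
  Pos 5: 'r' vs 'r' =
Hamming distance = 3


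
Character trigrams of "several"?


Word: "several" (length 7)
Number of trigrams = 7 - 3 + 1 = 5
  Position 0: "sev"
  Position 1: "eve"
  Position 2: "ver"
  Position 3: "era"
  Position 4: "ral"
Trigrams = "sev", "eve", "ver", "era", "ral"


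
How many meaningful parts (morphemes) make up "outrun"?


Word: "outrun"
Morphemes: out- / run
Each morpheme carries meaning
= 2 morphemes


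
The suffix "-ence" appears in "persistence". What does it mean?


Suffix: -ence
As in: persistence -> persist + -ence
Meaning = state of


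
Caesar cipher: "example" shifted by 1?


Word: "example"
Shift: 1
Each letter → (letter + shift) mod 26:
  'e' (4) + 1 = 5 → 'f'
  'x' (23) + 1 = 24 → 'y'
  'a' (0) + 1 = 1 → 'b'
  'm' (12) + 1 = 13 → 'n'
  'p' (15) + 1 = 16 → 'q'
  'l' (11) + 1 = 12 → 'm'
  'e' (4) + 1 = 5 → 'f'
Result = "fybnqmf"


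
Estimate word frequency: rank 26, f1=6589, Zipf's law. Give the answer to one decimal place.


Zipf's law: f(r) = f(1) / r
f(1) = 6589
f(26) = 6589 / 26
= 253.4 occurrences


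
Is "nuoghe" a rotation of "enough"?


Word: "enough", Candidate: "nuoghe"
Method: check if candidate is substring of word+word
"enoughenough" contains "nuoghe"? No
Is rotation = No


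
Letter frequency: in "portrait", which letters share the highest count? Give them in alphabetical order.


Word: "portrait"
Letter counts:
  'a': 1
  'i': 1
  'o': 1
  'p': 1
  'r': 2
  't': 2
Maximum count = 2
Most frequent = 'r', 't' (2 times each)


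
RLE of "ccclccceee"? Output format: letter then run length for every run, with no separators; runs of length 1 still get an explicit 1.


String: "ccclccceee"
Scanning for consecutive runs:
  'c' x 3
  'l' x 1
  'c' x 3
  'e' x 3
RLE = "c3l1c3e3"


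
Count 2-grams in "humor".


Word: "humor" (length 5)
Number of 2-grams = length - 2 + 1 = 5 - 2 + 1
= 4


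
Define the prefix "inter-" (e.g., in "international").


Prefix: inter-
As in: international -> inter- + national
Meaning = between


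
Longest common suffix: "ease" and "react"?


Word 1: "ease"
Word 2: "react"
Comparing from end:
  Pos -1: 'e' != 't' (stop)
LCS = "" (length 0)


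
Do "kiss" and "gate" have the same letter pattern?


Pattern of "kiss": [0, 1, 2, 2]
Pattern of "gate": [0, 1, 2, 3]
Patterns do not match
Same pattern = No


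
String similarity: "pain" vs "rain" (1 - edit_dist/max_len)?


Word 1: "pain" (length 4)
Word 2: "rain" (length 4)
One optimal edit sequence:
  1. substitute 'p' -> 'r'  (+1)
  2. keep 'a'
  3. keep 'i'
  4. keep 'n'
Edit distance = 1
Max length = max(4, 4) = 4
Similarity = 1 - 1/4
= 0.7500


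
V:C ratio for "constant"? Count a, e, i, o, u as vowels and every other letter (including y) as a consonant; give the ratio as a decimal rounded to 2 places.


Word: "constant"
Vowels (a,e,i,o,u): 2
Consonants: 6
Ratio = 2/6
= 0.33


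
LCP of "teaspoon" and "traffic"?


Word 1: "teaspoon"
Word 2: "traffic"
Comparing from start:
  Pos 0: 't' == 't'
  Pos 1: 'e' != 'r' (stop)
LCP = "t" (length 1)


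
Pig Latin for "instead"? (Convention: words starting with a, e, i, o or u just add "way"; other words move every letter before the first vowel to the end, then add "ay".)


Word: "instead"
Starts with vowel → add 'way'
Pig Latin = "insteadway"


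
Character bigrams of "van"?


Word: "van" (length 3)
Number of bigrams = 3 - 2 + 1 = 2
  Position 0: "va"
  Position 1: "an"
Bigrams = "va", "an"


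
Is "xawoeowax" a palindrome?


Word: "xawoeowax"
Reversed: "xawoeowax"
Forward == Backward? xawoeowax == xawoeowax
Palindrome = Yes


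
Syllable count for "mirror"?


Word: "mirror"
Syllable breakdown: mir-ror
Counting: 2 parts
= 2 syllables


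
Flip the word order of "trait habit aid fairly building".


Original: "trait habit aid fairly building"
Words (1..n): trait | habit | aid | fairly | building
Reversed (n..1): building | fairly | aid | habit | trait
Result = "building fairly aid habit trait"


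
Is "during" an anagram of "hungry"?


Word 1: "hungry" → sorted: ghnruy
Word 2: "during" → sorted: dginru
Same letters? ghnruy != dginru
Anagram = No


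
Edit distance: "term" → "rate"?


Word 1: "term" (length 4)
Word 2: "rate" (length 4)
One optimal edit sequence (insert/delete/substitute each cost 1):
  1. substitute 't' -> 'r'  (+1)
  2. substitute 'e' -> 'a'  (+1)
  3. substitute 'r' -> 't'  (+1)
  4. substitute 'm' -> 'e'  (+1)
Total edit operations: 4
Edit distance = 4


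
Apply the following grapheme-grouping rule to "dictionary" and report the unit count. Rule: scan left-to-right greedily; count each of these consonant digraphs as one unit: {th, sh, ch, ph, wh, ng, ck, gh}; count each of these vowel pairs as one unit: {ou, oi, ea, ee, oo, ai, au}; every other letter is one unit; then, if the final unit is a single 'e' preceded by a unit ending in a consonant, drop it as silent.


Word: "dictionary" (10 letters)
Left-to-right scan:
  [1] 'd' (letter)
  [2] 'i' (letter)
  [3] 'c' (letter)
  [4] 't' (letter)
  [5] 'i' (letter)
  [6] 'o' (letter)
  [7] 'n' (letter)
  [8] 'a' (letter)
  [9] 'r' (letter)
  [10] 'y' (letter)
Units from scan: 10
Sound units = 10 units


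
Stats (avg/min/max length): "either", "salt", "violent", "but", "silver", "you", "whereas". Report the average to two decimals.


Lengths: "either"=6, "salt"=4, "violent"=7, "but"=3, "silver"=6, "you"=3, "whereas"=7
Sum = 36, Count = 7
Average = 36/7 = 5.14
= avg=5.14, min=3, max=7


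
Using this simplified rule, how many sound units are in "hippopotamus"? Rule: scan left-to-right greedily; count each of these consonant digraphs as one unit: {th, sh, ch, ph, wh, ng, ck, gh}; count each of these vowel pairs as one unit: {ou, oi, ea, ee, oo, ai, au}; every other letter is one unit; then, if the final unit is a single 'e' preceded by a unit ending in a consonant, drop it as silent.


Word: "hippopotamus" (12 letters)
Left-to-right scan:
  (1) 'h' (letter)
  (2) 'i' (letter)
  (3) 'p' (letter)
  (4) 'p' (letter)
  (5) 'o' (letter)
  (6) 'p' (letter)
  (7) 'o' (letter)
  (8) 't' (letter)
  (9) 'a' (letter)
  (10) 'm' (letter)
  (11) 'u' (letter)
  (12) 's' (letter)
Units from scan: 12
Sound units = 12 units


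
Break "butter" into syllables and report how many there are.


Word: "butter"
Syllable breakdown: but / ter
Counting: 2 parts
= 2 syllables


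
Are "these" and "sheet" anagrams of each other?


Word 1: "these" → sorted: eehst
Word 2: "sheet" → sorted: eehst
Same letters? eehst == eehst
Anagram = Yes


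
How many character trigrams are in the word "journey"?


Word: "journey" (length 7)
Number of 3-grams = length - 3 + 1 = 7 - 3 + 1
= 5


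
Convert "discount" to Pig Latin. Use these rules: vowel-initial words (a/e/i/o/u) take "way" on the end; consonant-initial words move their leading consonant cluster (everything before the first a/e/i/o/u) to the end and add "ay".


Word: "discount"
Starts with consonant(s) → move to end, add 'ay'
Consonant cluster: "d"
Pig Latin = "iscountday"


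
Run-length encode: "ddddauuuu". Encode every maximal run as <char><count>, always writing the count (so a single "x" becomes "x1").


String: "ddddauuuu"
Scanning for consecutive runs:
  'd' x 4
  'a' x 1
  'u' x 4
RLE = "d4a1u4"


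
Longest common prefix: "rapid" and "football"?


Word 1: "rapid"
Word 2: "football"
Comparing from start:
  Pos 0: 'r' != 'f' (stop)
LCP = "" (length 0)


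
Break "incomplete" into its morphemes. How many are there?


Word: "incomplete"
Morphemes: in- / complete
Each morpheme carries meaning
= 2 morphemes


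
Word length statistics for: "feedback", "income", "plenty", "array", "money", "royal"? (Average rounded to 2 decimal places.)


Lengths: "feedback"=8, "income"=6, "plenty"=6, "array"=5, "money"=5, "royal"=5
Sum = 35, Count = 6
Average = 35/6 = 5.83
= avg=5.83, min=5, max=8


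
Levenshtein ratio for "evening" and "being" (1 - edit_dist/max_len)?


Word 1: "evening" (length 7)
Word 2: "being" (length 5)
One optimal edit sequence:
  1. delete 'e'  (+1)
  2. substitute 'v' -> 'b'  (+1)
  3. keep 'e'
  4. delete 'n'  (+1)
  5. keep 'i'
  6. keep 'n'
  7. keep 'g'
Edit distance = 3
Max length = max(7, 5) = 7
Similarity = 1 - 3/7
= 0.5714


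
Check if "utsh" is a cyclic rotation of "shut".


Word: "shut", Candidate: "utsh"
Method: check if candidate is substring of word+word
"shutshut" contains "utsh"? Yes
Is rotation = Yes


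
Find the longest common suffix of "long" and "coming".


Word 1: "long"
Word 2: "coming"
Comparing from end:
  Pos -1: 'g' == 'g'
  Pos -2: 'n' == 'n'
  Pos -3: 'o' != 'i' (stop)
LCS = "ng" (length 2)


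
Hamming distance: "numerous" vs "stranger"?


Comparing character by character (same length = 8):
  Pos 0: 'n' vs 's' !=
  Pos 1: 'u' vs 't' !=
  Pos 2: 'm' vs 'r' !=
  Pos 3: 'e' vs 'a' !=
  Pos 4: 'r' vs 'n' !=
  Pos 5: 'o' vs 'g' !=
  Pos 6: 'u' vs 'e' !=
  Pos 7: 's' vs 'r' !=
Hamming distance = 8


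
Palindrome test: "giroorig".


Word: "giroorig"
Reversed: "giroorig"
Forward == Backward? giroorig == giroorig
Palindrome = Yes


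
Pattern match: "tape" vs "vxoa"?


Pattern of "tape": [0, 1, 2, 3]
Pattern of "vxoa": [0, 1, 2, 3]
Patterns match
Same pattern = Yes


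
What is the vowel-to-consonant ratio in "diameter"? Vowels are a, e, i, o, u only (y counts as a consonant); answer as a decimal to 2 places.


Word: "diameter"
Vowels (a,e,i,o,u): 4
Consonants: 4
Ratio = 4/4
= 1.00


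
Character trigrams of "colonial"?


Word: "colonial" (length 8)
Number of trigrams = 8 - 3 + 1 = 6
  Position 0: "col"
  Position 1: "olo"
  Position 2: "lon"
  Position 3: "oni"
  Position 4: "nia"
  Position 5: "ial"
Trigrams = "col", "olo", "lon", "oni", "nia", "ial"


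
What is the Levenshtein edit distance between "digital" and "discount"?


Word 1: "digital" (length 7)
Word 2: "discount" (length 8)
One optimal edit sequence (insert/delete/substitute each cost 1):
  1. keep 'd'
  2. keep 'i'
  3. insert 's'  (+1)
  4. substitute 'g' -> 'c'  (+1)
  5. substitute 'i' -> 'o'  (+1)
  6. substitute 't' -> 'u'  (+1)
  7. substitute 'a' -> 'n'  (+1)
  8. substitute 'l' -> 't'  (+1)
Total edit operations: 6
Edit distance = 6


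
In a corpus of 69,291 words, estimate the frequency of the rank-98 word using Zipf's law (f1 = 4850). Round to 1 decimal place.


Zipf's law: f(r) = f(1) / r
f(1) = 4850
f(98) = 4850 / 98
= 49.5 occurrences


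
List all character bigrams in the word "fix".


Word: "fix" (length 3)
Number of bigrams = 3 - 2 + 1 = 2
  Position 0: "fi"
  Position 1: "ix"
Bigrams = "fi", "ix"


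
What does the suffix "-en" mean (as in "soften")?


Suffix: -en
Example: soften = soft + -en
Meaning = to make / become


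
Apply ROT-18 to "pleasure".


Word: "pleasure"
Shift: 18
Each letter → (letter + shift) mod 26:
  'p' (15) + 18 = 7 → 'h'
  'l' (11) + 18 = 3 → 'd'
  'e' (4) + 18 = 22 → 'w'
  'a' (0) + 18 = 18 → 's'
  's' (18) + 18 = 10 → 'k'
  'u' (20) + 18 = 12 → 'm'
  'r' (17) + 18 = 9 → 'j'
  'e' (4) + 18 = 22 → 'w'
Result = "hdwskmjw"


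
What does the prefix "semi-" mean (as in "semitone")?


Prefix: semi-
Example: semitone = semi- + tone
Meaning = half


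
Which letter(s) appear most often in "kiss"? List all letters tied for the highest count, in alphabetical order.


Word: "kiss"
Letter counts:
  'i': 1
  'k': 1
  's': 2
Maximum count = 2
Most frequent = 's' (2 times each)


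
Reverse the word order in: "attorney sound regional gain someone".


Original: "attorney sound regional gain someone"
Words (1..n): attorney | sound | regional | gain | someone
Reversed (n..1): someone | gain | regional | sound | attorney
Result = "someone gain regional sound attorney"


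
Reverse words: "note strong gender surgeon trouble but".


Original: "note strong gender surgeon trouble but"
Words (1..n): note | strong | gender | surgeon | trouble | but
Reversed (n..1): but | trouble | surgeon | gender | strong | note
Result = "but trouble surgeon gender strong note"


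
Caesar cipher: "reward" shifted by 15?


Word: "reward"
Shift: 15
Each letter → (letter + shift) mod 26:
  'r' (17) + 15 = 6 → 'g'
  'e' (4) + 15 = 19 → 't'
  'w' (22) + 15 = 11 → 'l'
  'a' (0) + 15 = 15 → 'p'
  'r' (17) + 15 = 6 → 'g'
  'd' (3) + 15 = 18 → 's'
Result = "gtlpgs"


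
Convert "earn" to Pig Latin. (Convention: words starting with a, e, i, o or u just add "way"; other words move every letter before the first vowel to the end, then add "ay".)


Word: "earn"
Starts with vowel → add 'way'
Pig Latin = "earnway"


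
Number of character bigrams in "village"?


Word: "village" (length 7)
Number of 2-grams = length - 2 + 1 = 7 - 2 + 1
= 6


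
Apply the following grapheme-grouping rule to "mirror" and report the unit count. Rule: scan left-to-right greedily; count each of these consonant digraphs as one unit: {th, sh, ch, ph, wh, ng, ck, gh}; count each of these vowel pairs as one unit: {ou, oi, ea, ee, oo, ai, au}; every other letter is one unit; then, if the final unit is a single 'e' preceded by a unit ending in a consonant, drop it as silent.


Word: "mirror" (6 letters)
Left-to-right scan:
  (1) 'm' (letter)
  (2) 'i' (letter)
  (3) 'r' (letter)
  (4) 'r' (letter)
  (5) 'o' (letter)
  (6) 'r' (letter)
Units from scan: 6
Sound units = 6 units


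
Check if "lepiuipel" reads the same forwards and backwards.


Word: "lepiuipel"
Reversed: "lepiuipel"
Forward == Backward? lepiuipel == lepiuipel
Palindrome = Yes


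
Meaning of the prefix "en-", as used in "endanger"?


Prefix: en-
Example: endanger = en- + danger
Meaning = cause to / put into


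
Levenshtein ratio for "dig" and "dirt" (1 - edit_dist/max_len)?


Word 1: "dig" (length 3)
Word 2: "dirt" (length 4)
One optimal edit sequence:
  1. keep 'd'
  2. keep 'i'
  3. insert 'r'  (+1)
  4. substitute 'g' -> 't'  (+1)
Edit distance = 2
Max length = max(3, 4) = 4
Similarity = 1 - 2/4
= 0.5000


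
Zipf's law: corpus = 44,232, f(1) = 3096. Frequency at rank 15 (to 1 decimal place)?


Zipf's law: f(r) = f(1) / r
f(1) = 3096
f(15) = 3096 / 15
= 206.4 occurrences


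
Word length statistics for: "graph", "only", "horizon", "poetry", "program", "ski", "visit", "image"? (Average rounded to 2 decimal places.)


Lengths: "graph"=5, "only"=4, "horizon"=7, "poetry"=6, "program"=7, "ski"=3, "visit"=5, "image"=5
Sum = 42, Count = 8
Average = 42/8 = 5.25
= avg=5.25, min=3, max=7


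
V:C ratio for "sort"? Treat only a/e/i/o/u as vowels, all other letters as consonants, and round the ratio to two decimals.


Word: "sort"
Vowels (a,e,i,o,u): 1
Consonants: 3
Ratio = 1/3
= 0.33


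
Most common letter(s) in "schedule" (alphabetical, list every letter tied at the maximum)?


Word: "schedule"
Letter counts:
  'c': 1
  'd': 1
  'e': 2
  'h': 1
  'l': 1
  's': 1
  'u': 1
Maximum count = 2
Most frequent = 'e' (2 times each)


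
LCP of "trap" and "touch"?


Word 1: "trap"
Word 2: "touch"
Comparing from start:
  Pos 0: 't' == 't'
  Pos 1: 'r' != 'o' (stop)
LCP = "t" (length 1)


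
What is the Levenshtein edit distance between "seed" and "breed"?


Word 1: "seed" (length 4)
Word 2: "breed" (length 5)
One optimal edit sequence (insert/delete/substitute each cost 1):
  1. insert 'b'  (+1)
  2. substitute 's' -> 'r'  (+1)
  3. keep 'e'
  4. keep 'e'
  5. keep 'd'
Total edit operations: 2
Edit distance = 2


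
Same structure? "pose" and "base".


Pattern of "pose": [0, 1, 2, 3]
Pattern of "base": [0, 1, 2, 3]
Patterns match
Same pattern = Yes


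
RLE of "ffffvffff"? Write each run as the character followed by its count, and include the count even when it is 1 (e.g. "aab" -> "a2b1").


String: "ffffvffff"
Scanning for consecutive runs:
  'f' x 4
  'v' x 1
  'f' x 4
RLE = "f4v1f4"


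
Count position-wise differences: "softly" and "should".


Comparing character by character (same length = 6):
  Pos 0: 's' vs 's' =
  Pos 1: 'o' vs 'h' !=
  Pos 2: 'f' vs 'o' !=
  Pos 3: 't' vs 'u' !=
  Pos 4: 'l' vs 'l' =
  Pos 5: 'y' vs 'd' !=
Hamming distance = 4


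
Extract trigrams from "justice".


Word: "justice" (length 7)
Number of trigrams = 7 - 3 + 1 = 5
  Position 0: "jus"
  Position 1: "ust"
  Position 2: "sti"
  Position 3: "tic"
  Position 4: "ice"
Trigrams = "jus", "ust", "sti", "tic", "ice"


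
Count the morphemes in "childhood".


Word: "childhood"
Morphemes: child | -hood
Each morpheme carries meaning
= 2 morphemes


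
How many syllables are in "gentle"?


Word: "gentle"
Syllable breakdown: gen-tle
Counting: 2 parts
= 2 syllables


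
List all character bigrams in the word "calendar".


Word: "calendar" (length 8)
Number of bigrams = 8 - 2 + 1 = 7
  Position 0: "ca"
  Position 1: "al"
  Position 2: "le"
  Position 3: "en"
  Position 4: "nd"
  Position 5: "da"
  Position 6: "ar"
Bigrams = "ca", "al", "le", "en", "nd", "da", "ar"


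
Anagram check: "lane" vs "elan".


Word 1: "lane" → sorted: aeln
Word 2: "elan" → sorted: aeln
Same letters? aeln == aeln
Anagram = Yes


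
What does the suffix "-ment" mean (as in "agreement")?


Suffix: -ment
Example: agreement (agree + -ment)
Meaning = result of action


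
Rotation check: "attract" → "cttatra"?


Word: "attract", Candidate: "cttatra"
Method: check if candidate is substring of word+word
"attractattract" contains "cttatra"? No
Is rotation = No


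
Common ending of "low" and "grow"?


Word 1: "low"
Word 2: "grow"
Comparing from end:
  Pos -1: 'w' == 'w'
  Pos -2: 'o' == 'o'
  Pos -3: 'l' != 'r' (stop)
LCS = "ow" (length 2)


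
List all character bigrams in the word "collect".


Word: "collect" (length 7)
Number of bigrams = 7 - 2 + 1 = 6
  Position 0: "co"
  Position 1: "ol"
  Position 2: "ll"
  Position 3: "le"
  Position 4: "ec"
  Position 5: "ct"
Bigrams = "co", "ol", "ll", "le", "ec", "ct"


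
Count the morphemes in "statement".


Word: "statement"
Morphemes: state + -ment
Each morpheme carries meaning
= 2 morphemes


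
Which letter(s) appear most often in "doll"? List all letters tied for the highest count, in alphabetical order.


Word: "doll"
Letter counts:
  'd': 1
  'l': 2
  'o': 1
Maximum count = 2
Most frequent = 'l' (2 times each)


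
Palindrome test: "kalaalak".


Word: "kalaalak"
Reversed: "kalaalak"
Forward == Backward? kalaalak == kalaalak
Palindrome = Yes


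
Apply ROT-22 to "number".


Word: "number"
Shift: 22
Each letter → (letter + shift) mod 26:
  'n' (13) + 22 = 9 → 'j'
  'u' (20) + 22 = 16 → 'q'
  'm' (12) + 22 = 8 → 'i'
  'b' (1) + 22 = 23 → 'x'
  'e' (4) + 22 = 0 → 'a'
  'r' (17) + 22 = 13 → 'n'
Result = "jqixan"


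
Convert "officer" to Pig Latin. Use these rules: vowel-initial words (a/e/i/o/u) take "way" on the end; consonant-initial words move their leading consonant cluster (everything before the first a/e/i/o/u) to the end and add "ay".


Word: "officer"
Starts with vowel → add 'way'
Pig Latin = "officerway"


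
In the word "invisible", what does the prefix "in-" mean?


Prefix: in-
Example: invisible = in- + visible
Meaning = not / into


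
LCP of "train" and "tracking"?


Word 1: "train"
Word 2: "tracking"
Comparing from start:
  Pos 0: 't' == 't'
  Pos 1: 'r' == 'r'
  Pos 2: 'a' == 'a'
  Pos 3: 'i' != 'c' (stop)
LCP = "tra" (length 3)


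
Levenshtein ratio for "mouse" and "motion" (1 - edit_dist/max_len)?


Word 1: "mouse" (length 5)
Word 2: "motion" (length 6)
One optimal edit sequence:
  1. keep 'm'
  2. keep 'o'
  3. insert 't'  (+1)
  4. substitute 'u' -> 'i'  (+1)
  5. substitute 's' -> 'o'  (+1)
  6. substitute 'e' -> 'n'  (+1)
Edit distance = 4
Max length = max(5, 6) = 6
Similarity = 1 - 4/6
= 0.3333


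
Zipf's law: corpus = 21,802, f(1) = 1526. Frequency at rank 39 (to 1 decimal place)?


Zipf's law: f(r) = f(1) / r
f(1) = 1526
f(39) = 1526 / 39
= 39.1 occurrences


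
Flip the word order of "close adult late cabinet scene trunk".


Original: "close adult late cabinet scene trunk"
Words (1..n): close | adult | late | cabinet | scene | trunk
Reversed (n..1): trunk | scene | cabinet | late | adult | close
Result = "trunk scene cabinet late adult close"


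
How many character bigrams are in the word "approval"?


Word: "approval" (length 8)
Number of 2-grams = length - 2 + 1 = 8 - 2 + 1
= 7


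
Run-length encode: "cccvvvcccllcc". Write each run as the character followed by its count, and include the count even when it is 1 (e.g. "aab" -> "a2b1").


String: "cccvvvcccllcc"
Scanning for consecutive runs:
  'c' x 3
  'v' x 3
  'c' x 3
  'l' x 2
  'c' x 2
RLE = "c3v3c3l2c2"


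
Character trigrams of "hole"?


Word: "hole" (length 4)
Number of trigrams = 4 - 3 + 1 = 2
  Position 0: "hol"
  Position 1: "ole"
Trigrams = "hol", "ole"


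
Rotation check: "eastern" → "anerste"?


Word: "eastern", Candidate: "anerste"
Method: check if candidate is substring of word+word
"easterneastern" contains "anerste"? No
Is rotation = No


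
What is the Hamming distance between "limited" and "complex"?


Comparing character by character (same length = 7):
  Pos 0: 'l' vs 'c' !=
  Pos 1: 'i' vs 'o' !=
  Pos 2: 'm' vs 'm' =
  Pos 3: 'i' vs 'p' !=
  Pos 4: 't' vs 'l' !=
  Pos 5: 'e' vs 'e' =
  Pos 6: 'd' vs 'x' !=
Hamming distance = 5


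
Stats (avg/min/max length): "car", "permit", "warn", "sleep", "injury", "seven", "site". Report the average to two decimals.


Lengths: "car"=3, "permit"=6, "warn"=4, "sleep"=5, "injury"=6, "seven"=5, "site"=4
Sum = 33, Count = 7
Average = 33/7 = 4.71
= avg=4.71, min=3, max=6


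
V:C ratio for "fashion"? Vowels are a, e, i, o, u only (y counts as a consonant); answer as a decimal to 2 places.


Word: "fashion"
Vowels (a,e,i,o,u): 3
Consonants: 4
Ratio = 3/4
= 0.75


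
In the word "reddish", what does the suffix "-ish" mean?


Suffix: -ish
Example: reddish = red + -ish, with a spelling change
Meaning = somewhat / having the qualities of


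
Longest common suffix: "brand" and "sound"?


Word 1: "brand"
Word 2: "sound"
Comparing from end:
  Pos -1: 'd' == 'd'
  Pos -2: 'n' == 'n'
  Pos -3: 'a' != 'u' (stop)
LCS = "nd" (length 2)


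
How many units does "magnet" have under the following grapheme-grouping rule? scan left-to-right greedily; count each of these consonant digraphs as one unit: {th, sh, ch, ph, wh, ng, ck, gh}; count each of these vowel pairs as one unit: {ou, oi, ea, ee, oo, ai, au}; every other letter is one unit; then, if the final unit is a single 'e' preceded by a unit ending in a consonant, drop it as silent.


Word: "magnet" (6 letters)
Left-to-right scan:
  (1) 'm' (letter)
  (2) 'a' (letter)
  (3) 'g' (letter)
  (4) 'n' (letter)
  (5) 'e' (letter)
  (6) 't' (letter)
Units from scan: 6
Sound units = 6 units


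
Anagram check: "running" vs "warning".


Word 1: "running" → sorted: ginnnru
Word 2: "warning" → sorted: aginnrw
Same letters? ginnnru != aginnrw
Anagram = No


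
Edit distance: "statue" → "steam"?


Word 1: "statue" (length 6)
Word 2: "steam" (length 5)
One optimal edit sequence (insert/delete/substitute each cost 1):
  1. keep 's'
  2. keep 't'
  3. delete 'a'  (+1)
  4. substitute 't' -> 'e'  (+1)
  5. substitute 'u' -> 'a'  (+1)
  6. substitute 'e' -> 'm'  (+1)
Total edit operations: 4
Edit distance = 4


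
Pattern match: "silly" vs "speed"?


Pattern of "silly": [0, 1, 2, 2, 3]
Pattern of "speed": [0, 1, 2, 2, 3]
Patterns match
Same pattern = Yes


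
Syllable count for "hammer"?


Word: "hammer"
Syllable breakdown: ham / mer
Counting: 2 parts
= 2 syllables


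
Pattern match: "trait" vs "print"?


Pattern of "trait": [0, 1, 2, 3, 0]
Pattern of "print": [0, 1, 2, 3, 4]
Patterns do not match
Same pattern = No


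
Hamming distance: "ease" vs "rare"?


Comparing character by character (same length = 4):
  Pos 0: 'e' vs 'r' !=
  Pos 1: 'a' vs 'a' =
  Pos 2: 's' vs 'r' !=
  Pos 3: 'e' vs 'e' =
Hamming distance = 2


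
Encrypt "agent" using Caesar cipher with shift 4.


Word: "agent"
Shift: 4
Each letter → (letter + shift) mod 26:
  'a' (0) + 4 = 4 → 'e'
  'g' (6) + 4 = 10 → 'k'
  'e' (4) + 4 = 8 → 'i'
  'n' (13) + 4 = 17 → 'r'
  't' (19) + 4 = 23 → 'x'
Result = "ekirx"


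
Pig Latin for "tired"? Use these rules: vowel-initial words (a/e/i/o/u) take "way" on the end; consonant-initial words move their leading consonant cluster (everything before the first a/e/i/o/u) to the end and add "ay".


Word: "tired"
Starts with consonant(s) → move to end, add 'ay'
Consonant cluster: "t"
Pig Latin = "iredtay"


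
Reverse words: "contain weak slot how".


Original: "contain weak slot how"
Words (1..n): contain | weak | slot | how
Reversed (n..1): how | slot | weak | contain
Result = "how slot weak contain"


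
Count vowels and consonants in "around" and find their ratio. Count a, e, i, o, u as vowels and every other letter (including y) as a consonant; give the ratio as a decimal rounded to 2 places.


Word: "around"
Vowels (a,e,i,o,u): 3
Consonants: 3
Ratio = 3/3
= 1.00


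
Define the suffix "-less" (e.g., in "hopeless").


Suffix: -less
As in: hopeless -> hope + -less
Meaning = without


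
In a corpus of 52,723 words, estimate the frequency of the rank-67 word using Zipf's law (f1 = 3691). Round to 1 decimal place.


Zipf's law: f(r) = f(1) / r
f(1) = 3691
f(67) = 3691 / 67
= 55.1 occurrences


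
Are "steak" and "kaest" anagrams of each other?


Word 1: "steak" → sorted: aekst
Word 2: "kaest" → sorted: aekst
Same letters? aekst == aekst
Anagram = Yes


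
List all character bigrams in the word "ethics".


Word: "ethics" (length 6)
Number of bigrams = 6 - 2 + 1 = 5
  Position 0: "et"
  Position 1: "th"
  Position 2: "hi"
  Position 3: "ic"
  Position 4: "cs"
Bigrams = "et", "th", "hi", "ic", "cs"


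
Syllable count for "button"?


Word: "button"
Syllable breakdown: but / ton
Counting: 2 parts
= 2 syllables


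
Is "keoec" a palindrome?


Word: "keoec"
Reversed: "ceoek"
Forward == Backward? keoec != ceoek
Palindrome = No


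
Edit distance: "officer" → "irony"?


Word 1: "officer" (length 7)
Word 2: "irony" (length 5)
One optimal edit sequence (insert/delete/substitute each cost 1):
  1. delete 'o'  (+1)
  2. delete 'f'  (+1)
  3. substitute 'f' -> 'i'  (+1)
  4. substitute 'i' -> 'r'  (+1)
  5. substitute 'c' -> 'o'  (+1)
  6. substitute 'e' -> 'n'  (+1)
  7. substitute 'r' -> 'y'  (+1)
Total edit operations: 7
Edit distance = 7


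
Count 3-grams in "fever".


Word: "fever" (length 5)
Number of 3-grams = length - 3 + 1 = 5 - 3 + 1
= 3


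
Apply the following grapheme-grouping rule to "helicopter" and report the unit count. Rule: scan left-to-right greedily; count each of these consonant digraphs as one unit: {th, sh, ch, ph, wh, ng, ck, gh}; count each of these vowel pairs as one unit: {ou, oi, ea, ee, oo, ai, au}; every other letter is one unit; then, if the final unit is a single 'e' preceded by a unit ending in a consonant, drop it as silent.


Word: "helicopter" (10 letters)
Left-to-right scan:
  (1) 'h' (letter)
  (2) 'e' (letter)
  (3) 'l' (letter)
  (4) 'i' (letter)
  (5) 'c' (letter)
  (6) 'o' (letter)
  (7) 'p' (letter)
  (8) 't' (letter)
  (9) 'e' (letter)
  (10) 'r' (letter)
Units from scan: 10
Sound units = 10 units


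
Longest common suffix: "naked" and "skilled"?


Word 1: "naked"
Word 2: "skilled"
Comparing from end:
  Pos -1: 'd' == 'd'
  Pos -2: 'e' == 'e'
  Pos -3: 'k' != 'l' (stop)
LCS = "ed" (length 2)


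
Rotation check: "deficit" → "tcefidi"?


Word: "deficit", Candidate: "tcefidi"
Method: check if candidate is substring of word+word
"deficitdeficit" contains "tcefidi"? No
Is rotation = No


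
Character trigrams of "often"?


Word: "often" (length 5)
Number of trigrams = 5 - 3 + 1 = 3
  Position 0: "oft"
  Position 1: "fte"
  Position 2: "ten"
Trigrams = "oft", "fte", "ten"


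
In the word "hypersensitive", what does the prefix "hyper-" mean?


Prefix: hyper-
As in: hypersensitive -> hyper- + sensitive
Meaning = over / excessive


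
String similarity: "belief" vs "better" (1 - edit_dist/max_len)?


Word 1: "belief" (length 6)
Word 2: "better" (length 6)
One optimal edit sequence:
  1. keep 'b'
  2. keep 'e'
  3. substitute 'l' -> 't'  (+1)
  4. substitute 'i' -> 't'  (+1)
  5. keep 'e'
  6. substitute 'f' -> 'r'  (+1)
Edit distance = 3
Max length = max(6, 6) = 6
Similarity = 1 - 3/6
= 0.5000


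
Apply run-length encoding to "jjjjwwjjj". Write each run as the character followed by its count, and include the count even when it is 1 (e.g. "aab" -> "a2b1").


String: "jjjjwwjjj"
Scanning for consecutive runs:
  'j' x 4
  'w' x 2
  'j' x 3
RLE = "j4w2j3"


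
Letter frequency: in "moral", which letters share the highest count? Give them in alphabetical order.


Word: "moral"
Letter counts:
  'a': 1
  'l': 1
  'm': 1
  'o': 1
  'r': 1
Maximum count = 1
Most frequent = 'a', 'l', 'm', 'o', 'r' (1 time each)


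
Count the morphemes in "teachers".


Word: "teachers"
Morphemes: teach + -er + -s
Each morpheme carries meaning
= 3 morphemes


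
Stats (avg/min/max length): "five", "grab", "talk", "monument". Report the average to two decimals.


Lengths: "five"=4, "grab"=4, "talk"=4, "monument"=8
Sum = 20, Count = 4
Average = 20/4 = 5.00
= avg=5.00, min=4, max=8


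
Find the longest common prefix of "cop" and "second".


Word 1: "cop"
Word 2: "second"
Comparing from start:
  Pos 0: 'c' != 's' (stop)
LCP = "" (length 0)


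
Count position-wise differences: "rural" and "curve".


Comparing character by character (same length = 5):
  Pos 0: 'r' vs 'c' !=
  Pos 1: 'u' vs 'u' =
  Pos 2: 'r' vs 'r' =
  Pos 3: 'a' vs 'v' !=
  Pos 4: 'l' vs 'e' !=
Hamming distance = 3


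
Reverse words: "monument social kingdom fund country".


Original: "monument social kingdom fund country"
Words (1..n): monument | social | kingdom | fund | country
Reversed (n..1): country | fund | kingdom | social | monument
Result = "country fund kingdom social monument"


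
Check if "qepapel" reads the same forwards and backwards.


Word: "qepapel"
Reversed: "lepapeq"
Forward == Backward? qepapel != lepapeq
Palindrome = No


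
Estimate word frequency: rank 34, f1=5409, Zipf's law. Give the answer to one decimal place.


Zipf's law: f(r) = f(1) / r
f(1) = 5409
f(34) = 5409 / 34
= 159.1 occurrences


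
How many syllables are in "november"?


Word: "november"
Syllable breakdown: no-vem-ber
Counting: 3 parts
= 3 syllables


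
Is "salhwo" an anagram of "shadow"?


Word 1: "shadow" → sorted: adhosw
Word 2: "salhwo" → sorted: ahlosw
Same letters? adhosw != ahlosw
Anagram = No


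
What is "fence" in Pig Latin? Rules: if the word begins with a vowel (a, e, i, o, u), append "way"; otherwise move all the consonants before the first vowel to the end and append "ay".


Word: "fence"
Starts with consonant(s) → move to end, add 'ay'
Consonant cluster: "f"
Pig Latin = "encefay"


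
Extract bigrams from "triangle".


Word: "triangle" (length 8)
Number of bigrams = 8 - 2 + 1 = 7
  Position 0: "tr"
  Position 1: "ri"
  Position 2: "ia"
  Position 3: "an"
  Position 4: "ng"
  Position 5: "gl"
  Position 6: "le"
Bigrams = "tr", "ri", "ia", "an", "ng", "gl", "le"


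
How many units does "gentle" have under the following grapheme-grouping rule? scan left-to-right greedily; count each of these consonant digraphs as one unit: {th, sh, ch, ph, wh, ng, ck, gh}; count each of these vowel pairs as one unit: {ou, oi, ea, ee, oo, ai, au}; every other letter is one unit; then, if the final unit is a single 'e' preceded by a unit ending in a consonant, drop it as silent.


Word: "gentle" (6 letters)
Left-to-right scan:
  (1) 'g' (letter)
  (2) 'e' (letter)
  (3) 'n' (letter)
  (4) 't' (letter)
  (5) 'l' (letter)
  (6) 'e' (letter)
Units from scan: 6
Final unit is 'e' after a consonant -> drop as silent (-1)
Sound units = 5 units


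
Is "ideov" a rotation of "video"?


Word: "video", Candidate: "ideov"
Method: check if candidate is substring of word+word
"videovideo" contains "ideov"? Yes
Is rotation = Yes


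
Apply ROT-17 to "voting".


Word: "voting"
Shift: 17
Each letter → (letter + shift) mod 26:
  'v' (21) + 17 = 12 → 'm'
  'o' (14) + 17 = 5 → 'f'
  't' (19) + 17 = 10 → 'k'
  'i' (8) + 17 = 25 → 'z'
  'n' (13) + 17 = 4 → 'e'
  'g' (6) + 17 = 23 → 'x'
Result = "mfkzex"


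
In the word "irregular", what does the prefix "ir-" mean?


Prefix: ir-
Example: irregular = ir- + regular
Meaning = not


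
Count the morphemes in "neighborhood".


Word: "neighborhood"
Morphemes: neighbor | -hood
Each morpheme carries meaning
= 2 morphemes


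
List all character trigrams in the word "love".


Word: "love" (length 4)
Number of trigrams = 4 - 3 + 1 = 2
  Position 0: "lov"
  Position 1: "ove"
Trigrams = "lov", "ove"


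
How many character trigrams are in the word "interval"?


Word: "interval" (length 8)
Number of 3-grams = length - 3 + 1 = 8 - 3 + 1
= 6


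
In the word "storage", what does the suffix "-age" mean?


Suffix: -age
Example: storage (store + -age, with a spelling change)
Meaning = result / collection


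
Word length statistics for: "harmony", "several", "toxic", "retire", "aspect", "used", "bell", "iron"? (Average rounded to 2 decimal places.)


Lengths: "harmony"=7, "several"=7, "toxic"=5, "retire"=6, "aspect"=6, "used"=4, "bell"=4, "iron"=4
Sum = 43, Count = 8
Average = 43/8 = 5.38
= avg=5.38, min=4, max=7


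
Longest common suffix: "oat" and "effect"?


Word 1: "oat"
Word 2: "effect"
Comparing from end:
  Pos -1: 't' == 't'
  Pos -2: 'a' != 'c' (stop)
LCS = "t" (length 1)


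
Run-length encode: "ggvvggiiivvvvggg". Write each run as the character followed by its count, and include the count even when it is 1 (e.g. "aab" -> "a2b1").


String: "ggvvggiiivvvvggg"
Scanning for consecutive runs:
  'g' x 2
  'v' x 2
  'g' x 2
  'i' x 3
  'v' x 4
  'g' x 3
RLE = "g2v2g2i3v4g3"


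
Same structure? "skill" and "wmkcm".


Pattern of "skill": [0, 1, 2, 3, 3]
Pattern of "wmkcm": [0, 1, 2, 3, 1]
Patterns do not match
Same pattern = No


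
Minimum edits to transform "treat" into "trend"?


Word 1: "treat" (length 5)
Word 2: "trend" (length 5)
One optimal edit sequence (insert/delete/substitute each cost 1):
  1. keep 't'
  2. keep 'r'
  3. keep 'e'
  4. substitute 'a' -> 'n'  (+1)
  5. substitute 't' -> 'd'  (+1)
Total edit operations: 2
Edit distance = 2


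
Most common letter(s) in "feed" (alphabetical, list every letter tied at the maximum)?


Word: "feed"
Letter counts:
  'd': 1
  'e': 2
  'f': 1
Maximum count = 2
Most frequent = 'e' (2 times each)


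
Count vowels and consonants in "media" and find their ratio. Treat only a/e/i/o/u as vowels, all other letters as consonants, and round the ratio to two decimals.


Word: "media"
Vowels (a,e,i,o,u): 3
Consonants: 2
Ratio = 3/2
= 1.50


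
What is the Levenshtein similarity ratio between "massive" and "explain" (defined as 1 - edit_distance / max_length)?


Word 1: "massive" (length 7)
Word 2: "explain" (length 7)
One optimal edit sequence:
  1. substitute 'm' -> 'e'  (+1)
  2. substitute 'a' -> 'x'  (+1)
  3. substitute 's' -> 'p'  (+1)
  4. substitute 's' -> 'l'  (+1)
  5. substitute 'i' -> 'a'  (+1)
  6. substitute 'v' -> 'i'  (+1)
  7. substitute 'e' -> 'n'  (+1)
Edit distance = 7
Max length = max(7, 7) = 7
Similarity = 1 - 7/7
= 0.0000


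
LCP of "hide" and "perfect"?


Word 1: "hide"
Word 2: "perfect"
Comparing from start:
  Pos 0: 'h' != 'p' (stop)
LCP = "" (length 0)


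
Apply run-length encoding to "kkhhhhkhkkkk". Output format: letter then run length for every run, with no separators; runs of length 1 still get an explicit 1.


String: "kkhhhhkhkkkk"
Scanning for consecutive runs:
  'k' x 2
  'h' x 4
  'k' x 1
  'h' x 1
  'k' x 4
RLE = "k2h4k1h1k4"


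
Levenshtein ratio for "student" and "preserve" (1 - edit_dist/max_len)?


Word 1: "student" (length 7)
Word 2: "preserve" (length 8)
One optimal edit sequence:
  1. substitute 's' -> 'p'  (+1)
  2. substitute 't' -> 'r'  (+1)
  3. substitute 'u' -> 'e'  (+1)
  4. substitute 'd' -> 's'  (+1)
  5. keep 'e'
  6. insert 'r'  (+1)
  7. substitute 'n' -> 'v'  (+1)
  8. substitute 't' -> 'e'  (+1)
Edit distance = 7
Max length = max(7, 8) = 8
Similarity = 1 - 7/8
= 0.1250


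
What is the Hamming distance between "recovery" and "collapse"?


Comparing character by character (same length = 8):
  Pos 0: 'r' vs 'c' !=
  Pos 1: 'e' vs 'o' !=
  Pos 2: 'c' vs 'l' !=
  Pos 3: 'o' vs 'l' !=
  Pos 4: 'v' vs 'a' !=
  Pos 5: 'e' vs 'p' !=
  Pos 6: 'r' vs 's' !=
  Pos 7: 'y' vs 'e' !=
Hamming distance = 8


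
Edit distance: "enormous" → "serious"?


Word 1: "enormous" (length 8)
Word 2: "serious" (length 7)
One optimal edit sequence (insert/delete/substitute each cost 1):
  1. delete 'e'  (+1)
  2. substitute 'n' -> 's'  (+1)
  3. substitute 'o' -> 'e'  (+1)
  4. keep 'r'
  5. substitute 'm' -> 'i'  (+1)
  6. keep 'o'
  7. keep 'u'
  8. keep 's'
Total edit operations: 4
Edit distance = 4


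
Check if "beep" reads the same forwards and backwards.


Word: "beep"
Reversed: "peeb"
Forward == Backward? beep != peeb
Palindrome = No


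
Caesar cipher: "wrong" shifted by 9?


Word: "wrong"
Shift: 9
Each letter → (letter + shift) mod 26:
  'w' (22) + 9 = 5 → 'f'
  'r' (17) + 9 = 0 → 'a'
  'o' (14) + 9 = 23 → 'x'
  'n' (13) + 9 = 22 → 'w'
  'g' (6) + 9 = 15 → 'p'
Result = "faxwp"


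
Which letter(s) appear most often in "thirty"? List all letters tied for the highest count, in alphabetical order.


Word: "thirty"
Letter counts:
  'h': 1
  'i': 1
  'r': 1
  't': 2
  'y': 1
Maximum count = 2
Most frequent = 't' (2 times each)


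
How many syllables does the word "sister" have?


Word: "sister"
Syllable breakdown: sis / ter
Counting: 2 parts
= 2 syllables
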